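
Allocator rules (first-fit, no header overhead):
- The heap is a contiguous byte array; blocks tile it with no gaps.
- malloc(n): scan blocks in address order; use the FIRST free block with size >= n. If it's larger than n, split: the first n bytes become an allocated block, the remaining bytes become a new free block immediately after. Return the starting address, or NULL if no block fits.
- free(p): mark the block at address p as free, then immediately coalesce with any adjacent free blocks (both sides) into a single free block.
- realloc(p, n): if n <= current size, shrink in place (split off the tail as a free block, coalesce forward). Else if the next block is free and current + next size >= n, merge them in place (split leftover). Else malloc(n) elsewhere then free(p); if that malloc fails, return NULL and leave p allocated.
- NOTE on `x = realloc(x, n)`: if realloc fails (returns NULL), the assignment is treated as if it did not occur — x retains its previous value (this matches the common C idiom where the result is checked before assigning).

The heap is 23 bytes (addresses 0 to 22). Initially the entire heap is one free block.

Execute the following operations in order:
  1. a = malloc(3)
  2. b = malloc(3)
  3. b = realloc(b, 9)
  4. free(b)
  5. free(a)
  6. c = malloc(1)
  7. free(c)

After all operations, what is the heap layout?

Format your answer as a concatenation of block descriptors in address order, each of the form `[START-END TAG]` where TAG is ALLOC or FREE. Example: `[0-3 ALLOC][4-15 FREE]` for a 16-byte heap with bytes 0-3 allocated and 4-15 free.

Op 1: a = malloc(3) -> a = 0; heap: [0-2 ALLOC][3-22 FREE]
Op 2: b = malloc(3) -> b = 3; heap: [0-2 ALLOC][3-5 ALLOC][6-22 FREE]
Op 3: b = realloc(b, 9) -> b = 3; heap: [0-2 ALLOC][3-11 ALLOC][12-22 FREE]
Op 4: free(b) -> (freed b); heap: [0-2 ALLOC][3-22 FREE]
Op 5: free(a) -> (freed a); heap: [0-22 FREE]
Op 6: c = malloc(1) -> c = 0; heap: [0-0 ALLOC][1-22 FREE]
Op 7: free(c) -> (freed c); heap: [0-22 FREE]

Answer: [0-22 FREE]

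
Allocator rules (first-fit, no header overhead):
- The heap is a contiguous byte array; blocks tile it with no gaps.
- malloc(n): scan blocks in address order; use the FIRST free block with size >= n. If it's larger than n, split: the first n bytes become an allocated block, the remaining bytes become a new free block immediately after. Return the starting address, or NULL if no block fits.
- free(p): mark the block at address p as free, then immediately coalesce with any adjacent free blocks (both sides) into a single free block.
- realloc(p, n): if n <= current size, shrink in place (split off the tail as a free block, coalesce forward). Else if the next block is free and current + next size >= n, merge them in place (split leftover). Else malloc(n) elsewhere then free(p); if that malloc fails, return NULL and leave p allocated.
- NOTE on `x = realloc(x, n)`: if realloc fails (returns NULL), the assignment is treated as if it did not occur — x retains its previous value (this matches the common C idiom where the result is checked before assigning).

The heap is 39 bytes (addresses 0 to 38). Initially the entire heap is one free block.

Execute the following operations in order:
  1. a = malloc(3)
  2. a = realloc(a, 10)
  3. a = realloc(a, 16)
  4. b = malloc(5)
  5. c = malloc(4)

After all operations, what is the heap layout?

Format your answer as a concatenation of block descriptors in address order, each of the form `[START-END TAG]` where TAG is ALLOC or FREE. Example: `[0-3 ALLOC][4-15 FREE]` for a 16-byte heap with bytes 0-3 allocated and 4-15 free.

Op 1: a = malloc(3) -> a = 0; heap: [0-2 ALLOC][3-38 FREE]
Op 2: a = realloc(a, 10) -> a = 0; heap: [0-9 ALLOC][10-38 FREE]
Op 3: a = realloc(a, 16) -> a = 0; heap: [0-15 ALLOC][16-38 FREE]
Op 4: b = malloc(5) -> b = 16; heap: [0-15 ALLOC][16-20 ALLOC][21-38 FREE]
Op 5: c = malloc(4) -> c = 21; heap: [0-15 ALLOC][16-20 ALLOC][21-24 ALLOC][25-38 FREE]

Answer: [0-15 ALLOC][16-20 ALLOC][21-24 ALLOC][25-38 FREE]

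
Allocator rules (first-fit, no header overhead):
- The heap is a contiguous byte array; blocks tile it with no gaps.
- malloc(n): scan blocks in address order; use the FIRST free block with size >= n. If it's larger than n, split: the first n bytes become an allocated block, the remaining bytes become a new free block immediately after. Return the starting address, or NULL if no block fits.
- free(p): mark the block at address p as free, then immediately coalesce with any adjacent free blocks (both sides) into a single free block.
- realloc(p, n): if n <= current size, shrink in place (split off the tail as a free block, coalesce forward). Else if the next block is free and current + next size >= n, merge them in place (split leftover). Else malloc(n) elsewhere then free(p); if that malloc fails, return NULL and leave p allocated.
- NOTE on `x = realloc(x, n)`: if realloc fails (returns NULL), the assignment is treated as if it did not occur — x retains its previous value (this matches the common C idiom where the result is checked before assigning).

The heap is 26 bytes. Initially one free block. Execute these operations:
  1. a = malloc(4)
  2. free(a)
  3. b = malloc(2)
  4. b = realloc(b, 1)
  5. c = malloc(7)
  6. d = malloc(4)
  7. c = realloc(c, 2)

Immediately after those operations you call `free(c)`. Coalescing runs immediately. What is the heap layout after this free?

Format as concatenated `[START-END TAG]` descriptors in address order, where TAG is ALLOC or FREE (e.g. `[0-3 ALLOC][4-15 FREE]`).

Answer: [0-0 ALLOC][1-7 FREE][8-11 ALLOC][12-25 FREE]

Derivation:
Op 1: a = malloc(4) -> a = 0; heap: [0-3 ALLOC][4-25 FREE]
Op 2: free(a) -> (freed a); heap: [0-25 FREE]
Op 3: b = malloc(2) -> b = 0; heap: [0-1 ALLOC][2-25 FREE]
Op 4: b = realloc(b, 1) -> b = 0; heap: [0-0 ALLOC][1-25 FREE]
Op 5: c = malloc(7) -> c = 1; heap: [0-0 ALLOC][1-7 ALLOC][8-25 FREE]
Op 6: d = malloc(4) -> d = 8; heap: [0-0 ALLOC][1-7 ALLOC][8-11 ALLOC][12-25 FREE]
Op 7: c = realloc(c, 2) -> c = 1; heap: [0-0 ALLOC][1-2 ALLOC][3-7 FREE][8-11 ALLOC][12-25 FREE]
free(c): c = 1 -> block [1-2 ALLOC]; mark free, coalesce with adjacent free neighbors -> [0-0 ALLOC][1-7 FREE][8-11 ALLOC][12-25 FREE]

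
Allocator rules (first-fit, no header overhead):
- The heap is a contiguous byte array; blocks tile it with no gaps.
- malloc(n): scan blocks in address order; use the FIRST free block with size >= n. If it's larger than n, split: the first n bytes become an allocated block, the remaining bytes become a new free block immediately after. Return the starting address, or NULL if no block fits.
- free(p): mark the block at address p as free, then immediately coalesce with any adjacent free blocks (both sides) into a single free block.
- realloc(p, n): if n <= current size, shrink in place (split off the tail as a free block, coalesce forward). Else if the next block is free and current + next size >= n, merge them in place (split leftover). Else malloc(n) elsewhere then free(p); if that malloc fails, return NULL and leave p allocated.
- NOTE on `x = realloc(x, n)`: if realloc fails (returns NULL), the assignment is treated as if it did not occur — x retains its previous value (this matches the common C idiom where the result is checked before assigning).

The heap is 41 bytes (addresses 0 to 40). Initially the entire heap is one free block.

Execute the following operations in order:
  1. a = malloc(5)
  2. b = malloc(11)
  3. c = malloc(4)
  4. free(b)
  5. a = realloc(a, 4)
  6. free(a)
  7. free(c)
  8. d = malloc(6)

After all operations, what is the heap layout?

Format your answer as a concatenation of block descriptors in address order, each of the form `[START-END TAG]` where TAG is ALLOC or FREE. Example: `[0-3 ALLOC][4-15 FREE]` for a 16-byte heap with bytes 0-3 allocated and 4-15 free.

Op 1: a = malloc(5) -> a = 0; heap: [0-4 ALLOC][5-40 FREE]
Op 2: b = malloc(11) -> b = 5; heap: [0-4 ALLOC][5-15 ALLOC][16-40 FREE]
Op 3: c = malloc(4) -> c = 16; heap: [0-4 ALLOC][5-15 ALLOC][16-19 ALLOC][20-40 FREE]
Op 4: free(b) -> (freed b); heap: [0-4 ALLOC][5-15 FREE][16-19 ALLOC][20-40 FREE]
Op 5: a = realloc(a, 4) -> a = 0; heap: [0-3 ALLOC][4-15 FREE][16-19 ALLOC][20-40 FREE]
Op 6: free(a) -> (freed a); heap: [0-15 FREE][16-19 ALLOC][20-40 FREE]
Op 7: free(c) -> (freed c); heap: [0-40 FREE]
Op 8: d = malloc(6) -> d = 0; heap: [0-5 ALLOC][6-40 FREE]

Answer: [0-5 ALLOC][6-40 FREE]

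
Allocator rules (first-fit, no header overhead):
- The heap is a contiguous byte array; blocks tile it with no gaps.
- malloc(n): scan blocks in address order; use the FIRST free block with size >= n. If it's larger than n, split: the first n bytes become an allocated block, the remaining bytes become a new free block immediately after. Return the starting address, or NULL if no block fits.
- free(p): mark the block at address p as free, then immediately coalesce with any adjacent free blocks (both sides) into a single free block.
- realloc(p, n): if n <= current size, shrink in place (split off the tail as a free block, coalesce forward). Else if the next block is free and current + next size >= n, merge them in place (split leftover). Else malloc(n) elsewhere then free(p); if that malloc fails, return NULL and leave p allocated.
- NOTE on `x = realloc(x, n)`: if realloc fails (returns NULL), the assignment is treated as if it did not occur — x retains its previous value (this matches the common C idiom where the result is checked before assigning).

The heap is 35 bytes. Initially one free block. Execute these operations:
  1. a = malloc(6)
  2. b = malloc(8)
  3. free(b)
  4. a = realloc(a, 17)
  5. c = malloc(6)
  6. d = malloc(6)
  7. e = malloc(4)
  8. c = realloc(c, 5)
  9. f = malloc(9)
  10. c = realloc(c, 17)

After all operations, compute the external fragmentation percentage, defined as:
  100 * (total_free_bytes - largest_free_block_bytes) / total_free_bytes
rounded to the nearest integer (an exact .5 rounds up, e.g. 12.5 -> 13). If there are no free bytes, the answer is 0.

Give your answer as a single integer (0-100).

Answer: 33

Derivation:
Op 1: a = malloc(6) -> a = 0; heap: [0-5 ALLOC][6-34 FREE]
Op 2: b = malloc(8) -> b = 6; heap: [0-5 ALLOC][6-13 ALLOC][14-34 FREE]
Op 3: free(b) -> (freed b); heap: [0-5 ALLOC][6-34 FREE]
Op 4: a = realloc(a, 17) -> a = 0; heap: [0-16 ALLOC][17-34 FREE]
Op 5: c = malloc(6) -> c = 17; heap: [0-16 ALLOC][17-22 ALLOC][23-34 FREE]
Op 6: d = malloc(6) -> d = 23; heap: [0-16 ALLOC][17-22 ALLOC][23-28 ALLOC][29-34 FREE]
Op 7: e = malloc(4) -> e = 29; heap: [0-16 ALLOC][17-22 ALLOC][23-28 ALLOC][29-32 ALLOC][33-34 FREE]
Op 8: c = realloc(c, 5) -> c = 17; heap: [0-16 ALLOC][17-21 ALLOC][22-22 FREE][23-28 ALLOC][29-32 ALLOC][33-34 FREE]
Op 9: f = malloc(9) -> f = NULL; heap: [0-16 ALLOC][17-21 ALLOC][22-22 FREE][23-28 ALLOC][29-32 ALLOC][33-34 FREE]
Op 10: c = realloc(c, 17) -> NULL (c unchanged); heap: [0-16 ALLOC][17-21 ALLOC][22-22 FREE][23-28 ALLOC][29-32 ALLOC][33-34 FREE]
Free blocks: [1 2] total_free=3 largest=2 -> 100*(3-2)/3 = 100/3 ≈ 33.333 -> rounds to 33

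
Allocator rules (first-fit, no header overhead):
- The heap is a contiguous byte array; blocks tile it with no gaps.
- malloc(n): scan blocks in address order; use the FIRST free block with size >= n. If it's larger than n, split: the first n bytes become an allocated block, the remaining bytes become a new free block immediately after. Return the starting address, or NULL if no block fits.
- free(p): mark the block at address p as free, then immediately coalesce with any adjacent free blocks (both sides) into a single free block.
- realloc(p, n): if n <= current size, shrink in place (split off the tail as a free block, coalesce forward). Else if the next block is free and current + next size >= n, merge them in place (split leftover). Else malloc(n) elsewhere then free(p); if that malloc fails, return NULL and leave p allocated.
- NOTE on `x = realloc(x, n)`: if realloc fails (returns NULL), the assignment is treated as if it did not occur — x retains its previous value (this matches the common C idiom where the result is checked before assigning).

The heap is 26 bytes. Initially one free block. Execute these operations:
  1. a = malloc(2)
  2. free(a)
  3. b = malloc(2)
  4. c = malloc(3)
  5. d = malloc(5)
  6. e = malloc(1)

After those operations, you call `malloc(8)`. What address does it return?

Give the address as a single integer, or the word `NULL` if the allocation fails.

Answer: 11

Derivation:
Op 1: a = malloc(2) -> a = 0; heap: [0-1 ALLOC][2-25 FREE]
Op 2: free(a) -> (freed a); heap: [0-25 FREE]
Op 3: b = malloc(2) -> b = 0; heap: [0-1 ALLOC][2-25 FREE]
Op 4: c = malloc(3) -> c = 2; heap: [0-1 ALLOC][2-4 ALLOC][5-25 FREE]
Op 5: d = malloc(5) -> d = 5; heap: [0-1 ALLOC][2-4 ALLOC][5-9 ALLOC][10-25 FREE]
Op 6: e = malloc(1) -> e = 10; heap: [0-1 ALLOC][2-4 ALLOC][5-9 ALLOC][10-10 ALLOC][11-25 FREE]
malloc(8): first-fit scan over [0-1 ALLOC][2-4 ALLOC][5-9 ALLOC][10-10 ALLOC][11-25 FREE] -> 11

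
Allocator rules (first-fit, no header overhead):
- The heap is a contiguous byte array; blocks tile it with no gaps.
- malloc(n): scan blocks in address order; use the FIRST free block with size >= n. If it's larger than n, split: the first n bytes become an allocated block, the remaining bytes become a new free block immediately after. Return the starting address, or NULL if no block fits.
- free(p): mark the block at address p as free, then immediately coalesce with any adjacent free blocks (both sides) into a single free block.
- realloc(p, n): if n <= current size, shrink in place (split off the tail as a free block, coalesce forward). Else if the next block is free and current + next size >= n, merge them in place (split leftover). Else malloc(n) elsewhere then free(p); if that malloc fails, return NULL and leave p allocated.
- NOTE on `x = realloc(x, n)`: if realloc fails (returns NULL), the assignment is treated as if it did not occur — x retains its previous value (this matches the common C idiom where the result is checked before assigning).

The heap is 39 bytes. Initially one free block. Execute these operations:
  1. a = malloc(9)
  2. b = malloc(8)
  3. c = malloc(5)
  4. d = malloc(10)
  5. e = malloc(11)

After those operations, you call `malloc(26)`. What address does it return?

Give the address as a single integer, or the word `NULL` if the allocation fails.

Op 1: a = malloc(9) -> a = 0; heap: [0-8 ALLOC][9-38 FREE]
Op 2: b = malloc(8) -> b = 9; heap: [0-8 ALLOC][9-16 ALLOC][17-38 FREE]
Op 3: c = malloc(5) -> c = 17; heap: [0-8 ALLOC][9-16 ALLOC][17-21 ALLOC][22-38 FREE]
Op 4: d = malloc(10) -> d = 22; heap: [0-8 ALLOC][9-16 ALLOC][17-21 ALLOC][22-31 ALLOC][32-38 FREE]
Op 5: e = malloc(11) -> e = NULL; heap: [0-8 ALLOC][9-16 ALLOC][17-21 ALLOC][22-31 ALLOC][32-38 FREE]
malloc(26): first-fit scan over [0-8 ALLOC][9-16 ALLOC][17-21 ALLOC][22-31 ALLOC][32-38 FREE] -> NULL

Answer: NULL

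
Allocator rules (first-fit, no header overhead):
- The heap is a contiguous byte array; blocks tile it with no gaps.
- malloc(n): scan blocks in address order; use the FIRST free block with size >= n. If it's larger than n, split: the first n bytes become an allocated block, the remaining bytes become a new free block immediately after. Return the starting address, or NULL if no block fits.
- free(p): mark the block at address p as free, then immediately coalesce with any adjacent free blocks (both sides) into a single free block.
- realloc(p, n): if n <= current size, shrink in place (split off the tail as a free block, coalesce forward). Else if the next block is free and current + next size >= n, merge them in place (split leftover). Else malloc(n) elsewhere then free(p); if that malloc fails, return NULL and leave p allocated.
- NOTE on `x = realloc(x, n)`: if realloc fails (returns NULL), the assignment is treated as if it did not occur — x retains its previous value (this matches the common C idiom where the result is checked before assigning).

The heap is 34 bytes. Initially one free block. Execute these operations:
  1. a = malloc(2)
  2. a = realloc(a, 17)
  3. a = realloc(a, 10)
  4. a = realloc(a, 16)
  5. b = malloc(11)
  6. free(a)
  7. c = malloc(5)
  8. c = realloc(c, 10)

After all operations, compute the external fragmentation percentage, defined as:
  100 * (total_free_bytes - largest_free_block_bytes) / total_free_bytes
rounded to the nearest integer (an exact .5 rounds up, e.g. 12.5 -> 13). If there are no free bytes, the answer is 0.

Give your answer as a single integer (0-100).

Answer: 46

Derivation:
Op 1: a = malloc(2) -> a = 0; heap: [0-1 ALLOC][2-33 FREE]
Op 2: a = realloc(a, 17) -> a = 0; heap: [0-16 ALLOC][17-33 FREE]
Op 3: a = realloc(a, 10) -> a = 0; heap: [0-9 ALLOC][10-33 FREE]
Op 4: a = realloc(a, 16) -> a = 0; heap: [0-15 ALLOC][16-33 FREE]
Op 5: b = malloc(11) -> b = 16; heap: [0-15 ALLOC][16-26 ALLOC][27-33 FREE]
Op 6: free(a) -> (freed a); heap: [0-15 FREE][16-26 ALLOC][27-33 FREE]
Op 7: c = malloc(5) -> c = 0; heap: [0-4 ALLOC][5-15 FREE][16-26 ALLOC][27-33 FREE]
Op 8: c = realloc(c, 10) -> c = 0; heap: [0-9 ALLOC][10-15 FREE][16-26 ALLOC][27-33 FREE]
Free blocks: [6 7] total_free=13 largest=7 -> 100*(13-7)/13 = 600/13 ≈ 46.154 -> rounds to 46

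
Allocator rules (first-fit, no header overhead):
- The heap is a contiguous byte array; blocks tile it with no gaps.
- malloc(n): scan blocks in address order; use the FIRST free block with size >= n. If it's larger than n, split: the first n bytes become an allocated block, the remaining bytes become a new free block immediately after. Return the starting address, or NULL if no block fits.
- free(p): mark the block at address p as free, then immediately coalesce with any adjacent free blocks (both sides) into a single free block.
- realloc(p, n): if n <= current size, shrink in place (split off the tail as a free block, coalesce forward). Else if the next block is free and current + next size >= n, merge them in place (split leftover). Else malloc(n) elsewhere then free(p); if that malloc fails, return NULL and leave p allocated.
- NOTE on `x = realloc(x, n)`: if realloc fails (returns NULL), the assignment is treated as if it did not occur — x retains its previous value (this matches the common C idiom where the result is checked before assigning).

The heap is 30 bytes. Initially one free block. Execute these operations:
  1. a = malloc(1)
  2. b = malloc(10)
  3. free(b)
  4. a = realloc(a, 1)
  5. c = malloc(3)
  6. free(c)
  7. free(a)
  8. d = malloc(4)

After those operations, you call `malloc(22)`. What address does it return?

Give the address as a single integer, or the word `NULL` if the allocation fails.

Answer: 4

Derivation:
Op 1: a = malloc(1) -> a = 0; heap: [0-0 ALLOC][1-29 FREE]
Op 2: b = malloc(10) -> b = 1; heap: [0-0 ALLOC][1-10 ALLOC][11-29 FREE]
Op 3: free(b) -> (freed b); heap: [0-0 ALLOC][1-29 FREE]
Op 4: a = realloc(a, 1) -> a = 0; heap: [0-0 ALLOC][1-29 FREE]
Op 5: c = malloc(3) -> c = 1; heap: [0-0 ALLOC][1-3 ALLOC][4-29 FREE]
Op 6: free(c) -> (freed c); heap: [0-0 ALLOC][1-29 FREE]
Op 7: free(a) -> (freed a); heap: [0-29 FREE]
Op 8: d = malloc(4) -> d = 0; heap: [0-3 ALLOC][4-29 FREE]
malloc(22): first-fit scan over [0-3 ALLOC][4-29 FREE] -> 4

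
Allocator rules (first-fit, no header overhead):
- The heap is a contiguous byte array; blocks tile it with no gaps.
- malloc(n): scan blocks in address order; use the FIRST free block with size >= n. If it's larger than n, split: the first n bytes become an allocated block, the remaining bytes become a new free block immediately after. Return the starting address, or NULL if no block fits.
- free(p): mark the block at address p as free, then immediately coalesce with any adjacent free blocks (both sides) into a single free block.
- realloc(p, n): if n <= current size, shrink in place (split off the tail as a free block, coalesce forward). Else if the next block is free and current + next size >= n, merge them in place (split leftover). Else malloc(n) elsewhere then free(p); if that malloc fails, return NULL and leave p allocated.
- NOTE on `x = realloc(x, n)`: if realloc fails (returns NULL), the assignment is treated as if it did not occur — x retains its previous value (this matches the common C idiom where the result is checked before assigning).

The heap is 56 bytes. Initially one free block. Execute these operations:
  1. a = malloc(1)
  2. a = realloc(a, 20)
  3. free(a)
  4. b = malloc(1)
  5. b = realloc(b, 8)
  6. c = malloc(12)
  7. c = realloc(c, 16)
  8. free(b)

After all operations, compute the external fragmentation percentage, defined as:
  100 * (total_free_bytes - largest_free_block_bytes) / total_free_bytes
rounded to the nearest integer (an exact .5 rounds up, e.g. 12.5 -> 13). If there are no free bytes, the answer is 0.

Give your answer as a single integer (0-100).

Answer: 20

Derivation:
Op 1: a = malloc(1) -> a = 0; heap: [0-0 ALLOC][1-55 FREE]
Op 2: a = realloc(a, 20) -> a = 0; heap: [0-19 ALLOC][20-55 FREE]
Op 3: free(a) -> (freed a); heap: [0-55 FREE]
Op 4: b = malloc(1) -> b = 0; heap: [0-0 ALLOC][1-55 FREE]
Op 5: b = realloc(b, 8) -> b = 0; heap: [0-7 ALLOC][8-55 FREE]
Op 6: c = malloc(12) -> c = 8; heap: [0-7 ALLOC][8-19 ALLOC][20-55 FREE]
Op 7: c = realloc(c, 16) -> c = 8; heap: [0-7 ALLOC][8-23 ALLOC][24-55 FREE]
Op 8: free(b) -> (freed b); heap: [0-7 FREE][8-23 ALLOC][24-55 FREE]
Free blocks: [8 32] total_free=40 largest=32 -> 100*(40-32)/40 = 800/40 = 20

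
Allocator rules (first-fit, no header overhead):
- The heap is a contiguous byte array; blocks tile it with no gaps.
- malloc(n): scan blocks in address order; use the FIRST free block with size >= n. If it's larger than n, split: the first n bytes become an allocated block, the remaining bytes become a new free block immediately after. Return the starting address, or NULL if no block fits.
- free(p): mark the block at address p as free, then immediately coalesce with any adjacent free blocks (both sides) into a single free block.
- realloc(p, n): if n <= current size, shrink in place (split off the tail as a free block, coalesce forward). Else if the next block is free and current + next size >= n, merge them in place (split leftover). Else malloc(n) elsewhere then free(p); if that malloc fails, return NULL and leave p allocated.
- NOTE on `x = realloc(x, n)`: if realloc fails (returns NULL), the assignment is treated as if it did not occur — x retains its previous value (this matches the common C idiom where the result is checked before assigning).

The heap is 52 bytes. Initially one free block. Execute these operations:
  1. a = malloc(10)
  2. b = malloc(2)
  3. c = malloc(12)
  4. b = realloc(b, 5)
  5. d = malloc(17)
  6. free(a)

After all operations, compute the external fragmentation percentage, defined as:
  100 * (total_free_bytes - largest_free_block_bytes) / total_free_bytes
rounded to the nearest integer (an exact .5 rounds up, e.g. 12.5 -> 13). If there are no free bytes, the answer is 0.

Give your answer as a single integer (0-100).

Op 1: a = malloc(10) -> a = 0; heap: [0-9 ALLOC][10-51 FREE]
Op 2: b = malloc(2) -> b = 10; heap: [0-9 ALLOC][10-11 ALLOC][12-51 FREE]
Op 3: c = malloc(12) -> c = 12; heap: [0-9 ALLOC][10-11 ALLOC][12-23 ALLOC][24-51 FREE]
Op 4: b = realloc(b, 5) -> b = 24; heap: [0-9 ALLOC][10-11 FREE][12-23 ALLOC][24-28 ALLOC][29-51 FREE]
Op 5: d = malloc(17) -> d = 29; heap: [0-9 ALLOC][10-11 FREE][12-23 ALLOC][24-28 ALLOC][29-45 ALLOC][46-51 FREE]
Op 6: free(a) -> (freed a); heap: [0-11 FREE][12-23 ALLOC][24-28 ALLOC][29-45 ALLOC][46-51 FREE]
Free blocks: [12 6] total_free=18 largest=12 -> 100*(18-12)/18 = 600/18 ≈ 33.333 -> rounds to 33

Answer: 33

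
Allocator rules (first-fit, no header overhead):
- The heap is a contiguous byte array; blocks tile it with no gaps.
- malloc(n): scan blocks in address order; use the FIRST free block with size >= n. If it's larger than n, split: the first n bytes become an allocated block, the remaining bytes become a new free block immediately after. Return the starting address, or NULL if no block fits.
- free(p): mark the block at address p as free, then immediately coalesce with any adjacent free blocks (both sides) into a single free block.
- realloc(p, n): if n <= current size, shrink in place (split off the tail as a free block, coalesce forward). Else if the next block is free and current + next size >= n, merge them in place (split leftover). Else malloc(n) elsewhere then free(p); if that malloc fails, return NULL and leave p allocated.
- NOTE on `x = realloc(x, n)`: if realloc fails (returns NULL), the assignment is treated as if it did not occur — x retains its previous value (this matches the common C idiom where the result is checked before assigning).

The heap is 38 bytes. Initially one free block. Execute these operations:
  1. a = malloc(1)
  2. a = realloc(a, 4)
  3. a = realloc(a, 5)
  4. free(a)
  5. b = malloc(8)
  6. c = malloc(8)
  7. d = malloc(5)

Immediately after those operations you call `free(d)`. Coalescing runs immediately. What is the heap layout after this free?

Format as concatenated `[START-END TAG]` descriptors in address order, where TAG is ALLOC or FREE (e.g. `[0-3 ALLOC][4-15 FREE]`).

Op 1: a = malloc(1) -> a = 0; heap: [0-0 ALLOC][1-37 FREE]
Op 2: a = realloc(a, 4) -> a = 0; heap: [0-3 ALLOC][4-37 FREE]
Op 3: a = realloc(a, 5) -> a = 0; heap: [0-4 ALLOC][5-37 FREE]
Op 4: free(a) -> (freed a); heap: [0-37 FREE]
Op 5: b = malloc(8) -> b = 0; heap: [0-7 ALLOC][8-37 FREE]
Op 6: c = malloc(8) -> c = 8; heap: [0-7 ALLOC][8-15 ALLOC][16-37 FREE]
Op 7: d = malloc(5) -> d = 16; heap: [0-7 ALLOC][8-15 ALLOC][16-20 ALLOC][21-37 FREE]
free(d): d = 16 -> block [16-20 ALLOC]; mark free, coalesce with adjacent free neighbors -> [0-7 ALLOC][8-15 ALLOC][16-37 FREE]

Answer: [0-7 ALLOC][8-15 ALLOC][16-37 FREE]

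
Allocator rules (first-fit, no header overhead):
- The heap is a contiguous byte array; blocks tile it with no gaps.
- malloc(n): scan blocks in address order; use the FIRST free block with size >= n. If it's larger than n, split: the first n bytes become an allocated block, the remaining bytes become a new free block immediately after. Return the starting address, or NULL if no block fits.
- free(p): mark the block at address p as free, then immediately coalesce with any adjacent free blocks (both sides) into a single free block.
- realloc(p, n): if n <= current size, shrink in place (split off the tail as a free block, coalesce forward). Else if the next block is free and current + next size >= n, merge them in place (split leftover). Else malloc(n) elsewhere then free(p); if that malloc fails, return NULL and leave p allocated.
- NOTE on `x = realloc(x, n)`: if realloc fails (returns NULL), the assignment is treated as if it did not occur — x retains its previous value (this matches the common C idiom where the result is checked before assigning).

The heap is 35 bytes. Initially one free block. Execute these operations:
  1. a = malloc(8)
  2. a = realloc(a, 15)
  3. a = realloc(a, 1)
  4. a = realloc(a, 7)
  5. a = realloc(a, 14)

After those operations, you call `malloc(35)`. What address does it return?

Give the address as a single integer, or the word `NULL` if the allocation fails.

Answer: NULL

Derivation:
Op 1: a = malloc(8) -> a = 0; heap: [0-7 ALLOC][8-34 FREE]
Op 2: a = realloc(a, 15) -> a = 0; heap: [0-14 ALLOC][15-34 FREE]
Op 3: a = realloc(a, 1) -> a = 0; heap: [0-0 ALLOC][1-34 FREE]
Op 4: a = realloc(a, 7) -> a = 0; heap: [0-6 ALLOC][7-34 FREE]
Op 5: a = realloc(a, 14) -> a = 0; heap: [0-13 ALLOC][14-34 FREE]
malloc(35): first-fit scan over [0-13 ALLOC][14-34 FREE] -> NULL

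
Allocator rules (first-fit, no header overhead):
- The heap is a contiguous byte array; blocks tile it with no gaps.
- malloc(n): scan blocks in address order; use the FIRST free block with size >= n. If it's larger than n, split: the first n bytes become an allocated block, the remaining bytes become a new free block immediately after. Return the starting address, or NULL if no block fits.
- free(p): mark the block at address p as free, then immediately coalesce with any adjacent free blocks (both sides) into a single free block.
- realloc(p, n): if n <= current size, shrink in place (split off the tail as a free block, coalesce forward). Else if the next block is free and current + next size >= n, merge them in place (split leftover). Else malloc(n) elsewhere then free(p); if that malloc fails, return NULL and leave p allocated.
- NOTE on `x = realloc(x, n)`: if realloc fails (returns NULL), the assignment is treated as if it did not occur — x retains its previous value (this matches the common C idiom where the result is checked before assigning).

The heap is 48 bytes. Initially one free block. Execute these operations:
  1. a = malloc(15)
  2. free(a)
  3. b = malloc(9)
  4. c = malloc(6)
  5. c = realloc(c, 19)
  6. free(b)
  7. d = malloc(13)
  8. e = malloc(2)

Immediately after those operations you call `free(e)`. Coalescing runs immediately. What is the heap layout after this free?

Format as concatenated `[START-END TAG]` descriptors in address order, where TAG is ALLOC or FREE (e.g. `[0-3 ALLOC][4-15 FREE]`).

Answer: [0-8 FREE][9-27 ALLOC][28-40 ALLOC][41-47 FREE]

Derivation:
Op 1: a = malloc(15) -> a = 0; heap: [0-14 ALLOC][15-47 FREE]
Op 2: free(a) -> (freed a); heap: [0-47 FREE]
Op 3: b = malloc(9) -> b = 0; heap: [0-8 ALLOC][9-47 FREE]
Op 4: c = malloc(6) -> c = 9; heap: [0-8 ALLOC][9-14 ALLOC][15-47 FREE]
Op 5: c = realloc(c, 19) -> c = 9; heap: [0-8 ALLOC][9-27 ALLOC][28-47 FREE]
Op 6: free(b) -> (freed b); heap: [0-8 FREE][9-27 ALLOC][28-47 FREE]
Op 7: d = malloc(13) -> d = 28; heap: [0-8 FREE][9-27 ALLOC][28-40 ALLOC][41-47 FREE]
Op 8: e = malloc(2) -> e = 0; heap: [0-1 ALLOC][2-8 FREE][9-27 ALLOC][28-40 ALLOC][41-47 FREE]
free(e): e = 0 -> block [0-1 ALLOC]; mark free, coalesce with adjacent free neighbors -> [0-8 FREE][9-27 ALLOC][28-40 ALLOC][41-47 FREE]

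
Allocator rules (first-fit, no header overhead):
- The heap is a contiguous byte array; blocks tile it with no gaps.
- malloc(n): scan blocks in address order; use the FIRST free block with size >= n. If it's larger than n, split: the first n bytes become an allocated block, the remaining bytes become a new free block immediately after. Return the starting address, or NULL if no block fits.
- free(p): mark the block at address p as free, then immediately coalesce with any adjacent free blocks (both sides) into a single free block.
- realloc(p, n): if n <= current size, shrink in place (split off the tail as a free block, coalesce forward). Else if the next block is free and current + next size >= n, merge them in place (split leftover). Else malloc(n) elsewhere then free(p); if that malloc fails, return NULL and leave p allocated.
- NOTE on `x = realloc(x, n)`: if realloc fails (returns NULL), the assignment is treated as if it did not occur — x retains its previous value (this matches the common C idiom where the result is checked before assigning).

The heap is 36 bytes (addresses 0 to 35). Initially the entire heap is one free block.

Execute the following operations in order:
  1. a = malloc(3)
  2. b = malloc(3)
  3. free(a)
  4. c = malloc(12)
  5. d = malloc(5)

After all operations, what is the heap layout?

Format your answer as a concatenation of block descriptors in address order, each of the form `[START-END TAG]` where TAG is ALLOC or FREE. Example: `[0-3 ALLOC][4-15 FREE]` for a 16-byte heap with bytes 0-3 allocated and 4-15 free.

Answer: [0-2 FREE][3-5 ALLOC][6-17 ALLOC][18-22 ALLOC][23-35 FREE]

Derivation:
Op 1: a = malloc(3) -> a = 0; heap: [0-2 ALLOC][3-35 FREE]
Op 2: b = malloc(3) -> b = 3; heap: [0-2 ALLOC][3-5 ALLOC][6-35 FREE]
Op 3: free(a) -> (freed a); heap: [0-2 FREE][3-5 ALLOC][6-35 FREE]
Op 4: c = malloc(12) -> c = 6; heap: [0-2 FREE][3-5 ALLOC][6-17 ALLOC][18-35 FREE]
Op 5: d = malloc(5) -> d = 18; heap: [0-2 FREE][3-5 ALLOC][6-17 ALLOC][18-22 ALLOC][23-35 FREE]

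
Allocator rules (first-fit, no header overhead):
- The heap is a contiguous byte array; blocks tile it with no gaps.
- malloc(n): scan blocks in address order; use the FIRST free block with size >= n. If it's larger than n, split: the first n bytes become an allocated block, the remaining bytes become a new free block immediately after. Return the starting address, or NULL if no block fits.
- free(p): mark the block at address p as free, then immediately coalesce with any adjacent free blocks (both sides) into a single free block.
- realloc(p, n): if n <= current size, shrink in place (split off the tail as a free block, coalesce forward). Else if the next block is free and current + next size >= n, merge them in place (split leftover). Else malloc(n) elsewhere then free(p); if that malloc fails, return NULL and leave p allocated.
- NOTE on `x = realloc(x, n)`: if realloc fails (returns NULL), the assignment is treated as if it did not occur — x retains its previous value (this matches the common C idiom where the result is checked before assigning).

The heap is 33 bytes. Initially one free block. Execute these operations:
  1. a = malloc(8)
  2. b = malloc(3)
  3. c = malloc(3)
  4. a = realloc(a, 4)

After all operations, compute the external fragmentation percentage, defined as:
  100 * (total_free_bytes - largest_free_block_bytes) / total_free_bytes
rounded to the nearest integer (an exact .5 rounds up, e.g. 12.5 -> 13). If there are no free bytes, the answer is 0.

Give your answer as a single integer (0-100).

Answer: 17

Derivation:
Op 1: a = malloc(8) -> a = 0; heap: [0-7 ALLOC][8-32 FREE]
Op 2: b = malloc(3) -> b = 8; heap: [0-7 ALLOC][8-10 ALLOC][11-32 FREE]
Op 3: c = malloc(3) -> c = 11; heap: [0-7 ALLOC][8-10 ALLOC][11-13 ALLOC][14-32 FREE]
Op 4: a = realloc(a, 4) -> a = 0; heap: [0-3 ALLOC][4-7 FREE][8-10 ALLOC][11-13 ALLOC][14-32 FREE]
Free blocks: [4 19] total_free=23 largest=19 -> 100*(23-19)/23 = 400/23 ≈ 17.391 -> rounds to 17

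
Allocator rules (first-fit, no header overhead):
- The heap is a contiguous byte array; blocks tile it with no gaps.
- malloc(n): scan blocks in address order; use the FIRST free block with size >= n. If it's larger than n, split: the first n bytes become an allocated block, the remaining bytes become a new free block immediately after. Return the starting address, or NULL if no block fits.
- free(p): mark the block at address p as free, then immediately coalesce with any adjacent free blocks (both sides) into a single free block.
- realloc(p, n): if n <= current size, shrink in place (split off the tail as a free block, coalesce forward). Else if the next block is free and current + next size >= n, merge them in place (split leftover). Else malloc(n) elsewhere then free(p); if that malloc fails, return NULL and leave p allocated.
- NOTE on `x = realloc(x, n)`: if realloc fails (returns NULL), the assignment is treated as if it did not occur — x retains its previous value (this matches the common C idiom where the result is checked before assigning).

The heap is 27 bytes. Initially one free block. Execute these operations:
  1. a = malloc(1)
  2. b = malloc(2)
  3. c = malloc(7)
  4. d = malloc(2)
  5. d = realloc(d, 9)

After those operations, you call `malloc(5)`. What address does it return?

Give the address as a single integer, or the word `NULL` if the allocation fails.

Op 1: a = malloc(1) -> a = 0; heap: [0-0 ALLOC][1-26 FREE]
Op 2: b = malloc(2) -> b = 1; heap: [0-0 ALLOC][1-2 ALLOC][3-26 FREE]
Op 3: c = malloc(7) -> c = 3; heap: [0-0 ALLOC][1-2 ALLOC][3-9 ALLOC][10-26 FREE]
Op 4: d = malloc(2) -> d = 10; heap: [0-0 ALLOC][1-2 ALLOC][3-9 ALLOC][10-11 ALLOC][12-26 FREE]
Op 5: d = realloc(d, 9) -> d = 10; heap: [0-0 ALLOC][1-2 ALLOC][3-9 ALLOC][10-18 ALLOC][19-26 FREE]
malloc(5): first-fit scan over [0-0 ALLOC][1-2 ALLOC][3-9 ALLOC][10-18 ALLOC][19-26 FREE] -> 19

Answer: 19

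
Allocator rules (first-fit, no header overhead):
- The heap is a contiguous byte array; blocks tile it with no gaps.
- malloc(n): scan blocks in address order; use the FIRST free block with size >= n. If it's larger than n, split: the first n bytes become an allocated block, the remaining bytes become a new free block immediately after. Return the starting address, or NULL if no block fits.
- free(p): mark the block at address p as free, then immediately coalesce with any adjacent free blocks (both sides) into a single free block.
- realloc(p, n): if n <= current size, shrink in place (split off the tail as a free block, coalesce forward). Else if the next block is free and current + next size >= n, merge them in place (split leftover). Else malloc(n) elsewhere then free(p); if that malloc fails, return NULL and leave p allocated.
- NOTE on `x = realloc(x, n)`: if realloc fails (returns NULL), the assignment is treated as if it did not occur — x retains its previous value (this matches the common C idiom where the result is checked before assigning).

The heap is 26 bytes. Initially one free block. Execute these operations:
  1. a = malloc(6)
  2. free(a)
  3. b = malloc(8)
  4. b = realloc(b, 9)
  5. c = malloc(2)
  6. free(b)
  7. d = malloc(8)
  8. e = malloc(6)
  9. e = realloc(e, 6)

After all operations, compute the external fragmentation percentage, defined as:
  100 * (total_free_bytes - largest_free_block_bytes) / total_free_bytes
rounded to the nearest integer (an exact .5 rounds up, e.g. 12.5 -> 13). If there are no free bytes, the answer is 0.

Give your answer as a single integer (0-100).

Answer: 10

Derivation:
Op 1: a = malloc(6) -> a = 0; heap: [0-5 ALLOC][6-25 FREE]
Op 2: free(a) -> (freed a); heap: [0-25 FREE]
Op 3: b = malloc(8) -> b = 0; heap: [0-7 ALLOC][8-25 FREE]
Op 4: b = realloc(b, 9) -> b = 0; heap: [0-8 ALLOC][9-25 FREE]
Op 5: c = malloc(2) -> c = 9; heap: [0-8 ALLOC][9-10 ALLOC][11-25 FREE]
Op 6: free(b) -> (freed b); heap: [0-8 FREE][9-10 ALLOC][11-25 FREE]
Op 7: d = malloc(8) -> d = 0; heap: [0-7 ALLOC][8-8 FREE][9-10 ALLOC][11-25 FREE]
Op 8: e = malloc(6) -> e = 11; heap: [0-7 ALLOC][8-8 FREE][9-10 ALLOC][11-16 ALLOC][17-25 FREE]
Op 9: e = realloc(e, 6) -> e = 11; heap: [0-7 ALLOC][8-8 FREE][9-10 ALLOC][11-16 ALLOC][17-25 FREE]
Free blocks: [1 9] total_free=10 largest=9 -> 100*(10-9)/10 = 100/10 = 10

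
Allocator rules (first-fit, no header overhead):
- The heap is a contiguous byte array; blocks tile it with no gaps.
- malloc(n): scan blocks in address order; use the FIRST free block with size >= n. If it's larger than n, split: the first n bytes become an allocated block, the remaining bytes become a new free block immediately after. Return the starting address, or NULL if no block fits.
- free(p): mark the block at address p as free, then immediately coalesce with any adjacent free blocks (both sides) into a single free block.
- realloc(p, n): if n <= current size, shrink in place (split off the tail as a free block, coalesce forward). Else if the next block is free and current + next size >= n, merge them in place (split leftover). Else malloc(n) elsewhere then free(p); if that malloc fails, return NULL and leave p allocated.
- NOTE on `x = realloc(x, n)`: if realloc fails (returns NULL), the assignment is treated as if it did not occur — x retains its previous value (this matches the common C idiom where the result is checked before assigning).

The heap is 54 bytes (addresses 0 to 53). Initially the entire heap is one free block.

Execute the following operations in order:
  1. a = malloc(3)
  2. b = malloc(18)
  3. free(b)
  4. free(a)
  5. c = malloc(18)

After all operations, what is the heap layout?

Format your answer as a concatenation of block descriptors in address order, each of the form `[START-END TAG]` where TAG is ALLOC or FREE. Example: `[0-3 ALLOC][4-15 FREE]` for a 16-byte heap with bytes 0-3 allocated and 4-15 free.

Op 1: a = malloc(3) -> a = 0; heap: [0-2 ALLOC][3-53 FREE]
Op 2: b = malloc(18) -> b = 3; heap: [0-2 ALLOC][3-20 ALLOC][21-53 FREE]
Op 3: free(b) -> (freed b); heap: [0-2 ALLOC][3-53 FREE]
Op 4: free(a) -> (freed a); heap: [0-53 FREE]
Op 5: c = malloc(18) -> c = 0; heap: [0-17 ALLOC][18-53 FREE]

Answer: [0-17 ALLOC][18-53 FREE]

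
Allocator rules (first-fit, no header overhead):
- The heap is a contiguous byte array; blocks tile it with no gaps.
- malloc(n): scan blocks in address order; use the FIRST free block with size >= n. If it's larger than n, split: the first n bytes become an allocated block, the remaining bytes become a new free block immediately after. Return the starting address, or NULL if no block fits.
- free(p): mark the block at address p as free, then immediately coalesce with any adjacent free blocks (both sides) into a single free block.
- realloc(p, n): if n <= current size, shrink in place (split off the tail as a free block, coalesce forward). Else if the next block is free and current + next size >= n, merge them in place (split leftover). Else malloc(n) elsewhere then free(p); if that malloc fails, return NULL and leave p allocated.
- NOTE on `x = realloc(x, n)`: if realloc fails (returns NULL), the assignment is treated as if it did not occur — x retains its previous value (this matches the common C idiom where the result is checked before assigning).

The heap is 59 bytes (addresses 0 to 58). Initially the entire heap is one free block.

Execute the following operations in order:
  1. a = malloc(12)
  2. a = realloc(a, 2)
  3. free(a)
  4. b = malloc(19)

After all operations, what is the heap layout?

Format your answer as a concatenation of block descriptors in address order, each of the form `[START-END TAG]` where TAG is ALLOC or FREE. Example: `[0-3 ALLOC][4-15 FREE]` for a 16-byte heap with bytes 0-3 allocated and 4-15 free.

Op 1: a = malloc(12) -> a = 0; heap: [0-11 ALLOC][12-58 FREE]
Op 2: a = realloc(a, 2) -> a = 0; heap: [0-1 ALLOC][2-58 FREE]
Op 3: free(a) -> (freed a); heap: [0-58 FREE]
Op 4: b = malloc(19) -> b = 0; heap: [0-18 ALLOC][19-58 FREE]

Answer: [0-18 ALLOC][19-58 FREE]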